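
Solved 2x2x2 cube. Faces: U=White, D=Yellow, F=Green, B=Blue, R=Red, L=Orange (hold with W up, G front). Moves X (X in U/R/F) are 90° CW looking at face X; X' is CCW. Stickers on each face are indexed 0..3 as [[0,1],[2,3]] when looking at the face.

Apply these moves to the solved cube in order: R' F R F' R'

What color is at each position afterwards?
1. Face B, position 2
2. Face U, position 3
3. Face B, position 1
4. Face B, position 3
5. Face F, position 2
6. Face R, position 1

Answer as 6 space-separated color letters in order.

After move 1 (R'): R=RRRR U=WBWB F=GWGW D=YGYG B=YBYB
After move 2 (F): F=GGWW U=WBOO R=WRBR D=RRYG L=OYOG
After move 3 (R): R=BWRR U=WGOW F=GRWG D=RYYY B=OBBB
After move 4 (F'): F=RGGW U=WGBR R=YWRR D=YGYY L=OWOO
After move 5 (R'): R=WRYR U=WBBO F=RGGR D=YGYW B=YBGB
Query 1: B[2] = G
Query 2: U[3] = O
Query 3: B[1] = B
Query 4: B[3] = B
Query 5: F[2] = G
Query 6: R[1] = R

Answer: G O B B G R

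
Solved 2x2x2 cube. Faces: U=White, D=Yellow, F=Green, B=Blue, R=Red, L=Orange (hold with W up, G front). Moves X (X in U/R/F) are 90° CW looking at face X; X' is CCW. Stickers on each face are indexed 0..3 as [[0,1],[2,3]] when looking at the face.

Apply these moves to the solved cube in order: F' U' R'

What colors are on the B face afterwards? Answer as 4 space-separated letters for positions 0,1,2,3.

After move 1 (F'): F=GGGG U=WWRR R=YRYR D=OOYY L=OWOW
After move 2 (U'): U=WRWR F=OWGG R=GGYR B=YRBB L=BBOW
After move 3 (R'): R=GRGY U=WBWY F=ORGR D=OWYG B=YROB
Query: B face = YROB

Answer: Y R O B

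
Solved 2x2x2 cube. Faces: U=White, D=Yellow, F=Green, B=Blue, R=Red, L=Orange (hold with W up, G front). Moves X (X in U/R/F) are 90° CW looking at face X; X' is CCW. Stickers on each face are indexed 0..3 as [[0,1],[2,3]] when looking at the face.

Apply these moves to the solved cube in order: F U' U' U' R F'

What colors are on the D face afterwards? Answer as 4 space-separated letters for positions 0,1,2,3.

After move 1 (F): F=GGGG U=WWOO R=WRWR D=RRYY L=OYOY
After move 2 (U'): U=WOWO F=OYGG R=GGWR B=WRBB L=BBOY
After move 3 (U'): U=OOWW F=BBGG R=OYWR B=GGBB L=WROY
After move 4 (U'): U=OWOW F=WRGG R=BBWR B=OYBB L=GGOY
After move 5 (R): R=WBRB U=OROG F=WRGY D=RBYO B=WYWB
After move 6 (F'): F=RYWG U=ORWR R=BBRB D=GYYO L=GGOO
Query: D face = GYYO

Answer: G Y Y O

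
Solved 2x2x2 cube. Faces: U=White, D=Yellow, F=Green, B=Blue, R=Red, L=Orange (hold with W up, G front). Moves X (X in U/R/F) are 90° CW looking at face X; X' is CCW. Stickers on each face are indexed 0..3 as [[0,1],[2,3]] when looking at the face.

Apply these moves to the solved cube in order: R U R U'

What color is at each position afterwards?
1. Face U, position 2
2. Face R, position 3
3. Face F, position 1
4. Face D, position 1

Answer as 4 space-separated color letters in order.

After move 1 (R): R=RRRR U=WGWG F=GYGY D=YBYB B=WBWB
After move 2 (U): U=WWGG F=RRGY R=WBRR B=OOWB L=GYOO
After move 3 (R): R=RWRB U=WRGY F=RBGB D=YWYO B=GOWB
After move 4 (U'): U=RYWG F=GYGB R=RBRB B=RWWB L=GOOO
Query 1: U[2] = W
Query 2: R[3] = B
Query 3: F[1] = Y
Query 4: D[1] = W

Answer: W B Y W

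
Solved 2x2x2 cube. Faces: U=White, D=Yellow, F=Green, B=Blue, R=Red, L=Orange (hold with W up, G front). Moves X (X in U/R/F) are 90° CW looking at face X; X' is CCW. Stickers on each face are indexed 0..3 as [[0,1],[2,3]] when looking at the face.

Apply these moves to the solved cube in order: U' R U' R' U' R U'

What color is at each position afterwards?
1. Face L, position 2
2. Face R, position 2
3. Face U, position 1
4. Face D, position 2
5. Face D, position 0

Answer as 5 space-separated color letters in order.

After move 1 (U'): U=WWWW F=OOGG R=GGRR B=RRBB L=BBOO
After move 2 (R): R=RGRG U=WOWG F=OYGY D=YBYR B=WRWB
After move 3 (U'): U=OGWW F=BBGY R=OYRG B=RGWB L=WROO
After move 4 (R'): R=YGOR U=OWWR F=BGGW D=YBYY B=RGBB
After move 5 (U'): U=WROW F=WRGW R=BGOR B=YGBB L=RGOO
After move 6 (R): R=OBRG U=WROW F=WBGY D=YBYY B=WGRB
After move 7 (U'): U=RWWO F=RGGY R=WBRG B=OBRB L=WGOO
Query 1: L[2] = O
Query 2: R[2] = R
Query 3: U[1] = W
Query 4: D[2] = Y
Query 5: D[0] = Y

Answer: O R W Y Y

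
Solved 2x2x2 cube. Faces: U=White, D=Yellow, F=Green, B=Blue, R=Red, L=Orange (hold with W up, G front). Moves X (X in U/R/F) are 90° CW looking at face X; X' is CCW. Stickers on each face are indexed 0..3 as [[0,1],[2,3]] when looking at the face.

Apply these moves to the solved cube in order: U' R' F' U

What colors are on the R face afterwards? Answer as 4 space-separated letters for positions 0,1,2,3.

After move 1 (U'): U=WWWW F=OOGG R=GGRR B=RRBB L=BBOO
After move 2 (R'): R=GRGR U=WBWR F=OWGW D=YOYG B=YRYB
After move 3 (F'): F=WWOG U=WBGG R=ORYR D=BOYG L=BROW
After move 4 (U): U=GWGB F=OROG R=YRYR B=BRYB L=WWOW
Query: R face = YRYR

Answer: Y R Y R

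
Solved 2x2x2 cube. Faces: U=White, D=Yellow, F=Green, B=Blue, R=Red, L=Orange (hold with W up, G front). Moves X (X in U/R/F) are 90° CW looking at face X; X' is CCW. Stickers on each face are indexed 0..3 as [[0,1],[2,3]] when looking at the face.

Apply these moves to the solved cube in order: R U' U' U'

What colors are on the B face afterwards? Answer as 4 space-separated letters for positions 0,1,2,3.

Answer: O O W B

Derivation:
After move 1 (R): R=RRRR U=WGWG F=GYGY D=YBYB B=WBWB
After move 2 (U'): U=GGWW F=OOGY R=GYRR B=RRWB L=WBOO
After move 3 (U'): U=GWGW F=WBGY R=OORR B=GYWB L=RROO
After move 4 (U'): U=WWGG F=RRGY R=WBRR B=OOWB L=GYOO
Query: B face = OOWB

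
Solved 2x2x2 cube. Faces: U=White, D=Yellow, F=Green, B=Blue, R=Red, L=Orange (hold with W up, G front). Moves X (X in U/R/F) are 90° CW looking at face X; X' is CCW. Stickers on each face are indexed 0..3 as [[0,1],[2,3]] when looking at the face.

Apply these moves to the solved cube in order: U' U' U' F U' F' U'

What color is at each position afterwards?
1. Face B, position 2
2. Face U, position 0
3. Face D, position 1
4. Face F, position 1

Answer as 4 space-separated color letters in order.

After move 1 (U'): U=WWWW F=OOGG R=GGRR B=RRBB L=BBOO
After move 2 (U'): U=WWWW F=BBGG R=OORR B=GGBB L=RROO
After move 3 (U'): U=WWWW F=RRGG R=BBRR B=OOBB L=GGOO
After move 4 (F): F=GRGR U=WWOG R=WBWR D=RBYY L=GYOY
After move 5 (U'): U=WGWO F=GYGR R=GRWR B=WBBB L=OOOY
After move 6 (F'): F=YRGG U=WGGW R=BRRR D=OYYY L=OOOW
After move 7 (U'): U=GWWG F=OOGG R=YRRR B=BRBB L=WBOW
Query 1: B[2] = B
Query 2: U[0] = G
Query 3: D[1] = Y
Query 4: F[1] = O

Answer: B G Y O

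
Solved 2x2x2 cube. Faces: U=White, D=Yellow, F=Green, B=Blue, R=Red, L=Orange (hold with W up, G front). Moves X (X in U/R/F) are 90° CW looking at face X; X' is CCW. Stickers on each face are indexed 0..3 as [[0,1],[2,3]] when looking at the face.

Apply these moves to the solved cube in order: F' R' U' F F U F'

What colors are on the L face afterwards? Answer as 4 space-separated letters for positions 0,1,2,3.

After move 1 (F'): F=GGGG U=WWRR R=YRYR D=OOYY L=OWOW
After move 2 (R'): R=RRYY U=WBRB F=GWGR D=OGYG B=YBOB
After move 3 (U'): U=BBWR F=OWGR R=GWYY B=RROB L=YBOW
After move 4 (F): F=GORW U=BBWB R=WWRY D=YGYG L=YOOG
After move 5 (F): F=RGWO U=BBGO R=WWBY D=RWYG L=YYOG
After move 6 (U): U=GBOB F=WWWO R=RRBY B=YYOB L=RGOG
After move 7 (F'): F=WOWW U=GBRB R=WRRY D=GGYG L=RBOO
Query: L face = RBOO

Answer: R B O O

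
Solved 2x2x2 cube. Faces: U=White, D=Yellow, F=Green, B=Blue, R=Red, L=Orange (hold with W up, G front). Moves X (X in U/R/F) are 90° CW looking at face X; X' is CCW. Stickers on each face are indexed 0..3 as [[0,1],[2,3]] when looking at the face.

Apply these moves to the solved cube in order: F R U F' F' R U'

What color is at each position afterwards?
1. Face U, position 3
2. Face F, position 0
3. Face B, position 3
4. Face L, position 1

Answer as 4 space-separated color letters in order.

Answer: B G B Y

Derivation:
After move 1 (F): F=GGGG U=WWOO R=WRWR D=RRYY L=OYOY
After move 2 (R): R=WWRR U=WGOG F=GRGY D=RBYB B=OBWB
After move 3 (U): U=OWGG F=WWGY R=OBRR B=OYWB L=GROY
After move 4 (F'): F=WYWG U=OWOR R=BBRR D=RYYB L=GGOG
After move 5 (F'): F=YGWW U=OWBR R=YBRR D=GGYB L=GROO
After move 6 (R): R=RYRB U=OGBW F=YGWB D=GWYO B=RYWB
After move 7 (U'): U=GWOB F=GRWB R=YGRB B=RYWB L=RYOO
Query 1: U[3] = B
Query 2: F[0] = G
Query 3: B[3] = B
Query 4: L[1] = Y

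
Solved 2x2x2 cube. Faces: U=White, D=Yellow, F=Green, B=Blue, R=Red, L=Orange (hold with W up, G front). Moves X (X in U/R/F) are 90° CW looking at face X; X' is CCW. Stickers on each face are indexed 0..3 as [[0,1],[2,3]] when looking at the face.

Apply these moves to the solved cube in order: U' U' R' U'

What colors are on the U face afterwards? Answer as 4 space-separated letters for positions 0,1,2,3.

Answer: B G W W

Derivation:
After move 1 (U'): U=WWWW F=OOGG R=GGRR B=RRBB L=BBOO
After move 2 (U'): U=WWWW F=BBGG R=OORR B=GGBB L=RROO
After move 3 (R'): R=OROR U=WBWG F=BWGW D=YBYG B=YGYB
After move 4 (U'): U=BGWW F=RRGW R=BWOR B=ORYB L=YGOO
Query: U face = BGWW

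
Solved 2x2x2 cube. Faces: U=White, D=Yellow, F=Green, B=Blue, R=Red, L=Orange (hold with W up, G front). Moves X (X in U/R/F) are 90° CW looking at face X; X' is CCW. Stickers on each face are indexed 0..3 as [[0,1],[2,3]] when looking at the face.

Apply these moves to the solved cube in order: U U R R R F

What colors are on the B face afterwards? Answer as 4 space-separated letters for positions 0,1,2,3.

After move 1 (U): U=WWWW F=RRGG R=BBRR B=OOBB L=GGOO
After move 2 (U): U=WWWW F=BBGG R=OORR B=GGBB L=RROO
After move 3 (R): R=RORO U=WBWG F=BYGY D=YBYG B=WGWB
After move 4 (R): R=RROO U=WYWY F=BBGG D=YWYW B=GGBB
After move 5 (R): R=OROR U=WBWG F=BWGW D=YBYG B=YGYB
After move 6 (F): F=GBWW U=WBOR R=WRGR D=OOYG L=RYOB
Query: B face = YGYB

Answer: Y G Y B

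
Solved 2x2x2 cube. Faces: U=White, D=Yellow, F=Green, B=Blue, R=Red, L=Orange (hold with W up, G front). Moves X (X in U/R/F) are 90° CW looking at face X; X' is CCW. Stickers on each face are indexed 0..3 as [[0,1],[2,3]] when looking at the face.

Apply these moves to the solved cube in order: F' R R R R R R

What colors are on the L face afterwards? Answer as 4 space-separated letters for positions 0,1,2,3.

Answer: O W O W

Derivation:
After move 1 (F'): F=GGGG U=WWRR R=YRYR D=OOYY L=OWOW
After move 2 (R): R=YYRR U=WGRG F=GOGY D=OBYB B=RBWB
After move 3 (R): R=RYRY U=WORY F=GBGB D=OWYR B=GBGB
After move 4 (R): R=RRYY U=WBRB F=GWGR D=OGYG B=YBOB
After move 5 (R): R=YRYR U=WWRR F=GGGG D=OOYY B=BBBB
After move 6 (R): R=YYRR U=WGRG F=GOGY D=OBYB B=RBWB
After move 7 (R): R=RYRY U=WORY F=GBGB D=OWYR B=GBGB
Query: L face = OWOW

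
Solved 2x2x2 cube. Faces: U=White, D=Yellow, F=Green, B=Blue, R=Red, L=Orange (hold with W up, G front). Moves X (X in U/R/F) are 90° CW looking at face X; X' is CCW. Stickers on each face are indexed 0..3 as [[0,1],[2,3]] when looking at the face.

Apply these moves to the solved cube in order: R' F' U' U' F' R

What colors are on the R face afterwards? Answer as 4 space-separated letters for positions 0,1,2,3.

After move 1 (R'): R=RRRR U=WBWB F=GWGW D=YGYG B=YBYB
After move 2 (F'): F=WWGG U=WBRR R=GRYR D=OOYG L=OBOW
After move 3 (U'): U=BRWR F=OBGG R=WWYR B=GRYB L=YBOW
After move 4 (U'): U=RRBW F=YBGG R=OBYR B=WWYB L=GROW
After move 5 (F'): F=BGYG U=RROY R=OBOR D=RWYG L=GWOB
After move 6 (R): R=OORB U=RGOG F=BWYG D=RYYW B=YWRB
Query: R face = OORB

Answer: O O R B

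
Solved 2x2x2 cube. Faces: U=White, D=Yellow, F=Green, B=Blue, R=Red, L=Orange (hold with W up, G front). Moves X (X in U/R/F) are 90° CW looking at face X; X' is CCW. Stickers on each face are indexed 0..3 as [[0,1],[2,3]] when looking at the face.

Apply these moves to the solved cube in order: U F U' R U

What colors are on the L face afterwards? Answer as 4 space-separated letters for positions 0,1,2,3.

Answer: G B O Y

Derivation:
After move 1 (U): U=WWWW F=RRGG R=BBRR B=OOBB L=GGOO
After move 2 (F): F=GRGR U=WWOG R=WBWR D=RBYY L=GYOY
After move 3 (U'): U=WGWO F=GYGR R=GRWR B=WBBB L=OOOY
After move 4 (R): R=WGRR U=WYWR F=GBGY D=RBYW B=OBGB
After move 5 (U): U=WWRY F=WGGY R=OBRR B=OOGB L=GBOY
Query: L face = GBOY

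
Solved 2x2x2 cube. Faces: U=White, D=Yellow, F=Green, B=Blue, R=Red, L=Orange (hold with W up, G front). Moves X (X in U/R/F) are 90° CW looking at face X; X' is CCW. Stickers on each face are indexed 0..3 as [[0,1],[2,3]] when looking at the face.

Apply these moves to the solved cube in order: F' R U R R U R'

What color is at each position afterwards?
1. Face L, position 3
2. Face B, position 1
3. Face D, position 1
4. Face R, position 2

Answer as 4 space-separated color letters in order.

After move 1 (F'): F=GGGG U=WWRR R=YRYR D=OOYY L=OWOW
After move 2 (R): R=YYRR U=WGRG F=GOGY D=OBYB B=RBWB
After move 3 (U): U=RWGG F=YYGY R=RBRR B=OWWB L=GOOW
After move 4 (R): R=RRRB U=RYGY F=YBGB D=OWYO B=GWWB
After move 5 (R): R=RRBR U=RBGB F=YWGO D=OWYG B=YWYB
After move 6 (U): U=GRBB F=RRGO R=YWBR B=GOYB L=YWOW
After move 7 (R'): R=WRYB U=GYBG F=RRGB D=ORYO B=GOWB
Query 1: L[3] = W
Query 2: B[1] = O
Query 3: D[1] = R
Query 4: R[2] = Y

Answer: W O R Y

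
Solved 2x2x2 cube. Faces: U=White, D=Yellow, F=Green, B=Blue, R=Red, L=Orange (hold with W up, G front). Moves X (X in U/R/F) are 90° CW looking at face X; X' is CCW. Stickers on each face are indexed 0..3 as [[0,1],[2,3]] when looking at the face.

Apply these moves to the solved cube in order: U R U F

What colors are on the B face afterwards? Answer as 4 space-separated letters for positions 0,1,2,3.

Answer: G G W B

Derivation:
After move 1 (U): U=WWWW F=RRGG R=BBRR B=OOBB L=GGOO
After move 2 (R): R=RBRB U=WRWG F=RYGY D=YBYO B=WOWB
After move 3 (U): U=WWGR F=RBGY R=WORB B=GGWB L=RYOO
After move 4 (F): F=GRYB U=WWOY R=GORB D=RWYO L=RYOB
Query: B face = GGWB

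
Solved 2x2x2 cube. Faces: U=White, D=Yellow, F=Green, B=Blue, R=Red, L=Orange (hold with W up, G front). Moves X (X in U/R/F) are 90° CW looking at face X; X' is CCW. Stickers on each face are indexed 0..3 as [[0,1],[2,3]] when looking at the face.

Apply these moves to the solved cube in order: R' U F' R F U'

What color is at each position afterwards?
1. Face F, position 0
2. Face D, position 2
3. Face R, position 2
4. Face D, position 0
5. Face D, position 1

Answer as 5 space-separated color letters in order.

After move 1 (R'): R=RRRR U=WBWB F=GWGW D=YGYG B=YBYB
After move 2 (U): U=WWBB F=RRGW R=YBRR B=OOYB L=GWOO
After move 3 (F'): F=RWRG U=WWYR R=GBYR D=WOYG L=GBOB
After move 4 (R): R=YGRB U=WWYG F=RORG D=WYYO B=ROWB
After move 5 (F): F=RRGO U=WWBB R=YGGB D=RYYO L=GWOY
After move 6 (U'): U=WBWB F=GWGO R=RRGB B=YGWB L=ROOY
Query 1: F[0] = G
Query 2: D[2] = Y
Query 3: R[2] = G
Query 4: D[0] = R
Query 5: D[1] = Y

Answer: G Y G R Y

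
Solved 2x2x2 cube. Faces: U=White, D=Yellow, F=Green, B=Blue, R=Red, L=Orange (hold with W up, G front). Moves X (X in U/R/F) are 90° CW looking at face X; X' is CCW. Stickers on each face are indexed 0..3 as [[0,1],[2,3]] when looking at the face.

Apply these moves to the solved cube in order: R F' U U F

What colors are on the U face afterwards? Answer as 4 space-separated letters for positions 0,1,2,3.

Answer: R R W R

Derivation:
After move 1 (R): R=RRRR U=WGWG F=GYGY D=YBYB B=WBWB
After move 2 (F'): F=YYGG U=WGRR R=BRYR D=OOYB L=OGOW
After move 3 (U): U=RWRG F=BRGG R=WBYR B=OGWB L=YYOW
After move 4 (U): U=RRGW F=WBGG R=OGYR B=YYWB L=BROW
After move 5 (F): F=GWGB U=RRWR R=GGWR D=YOYB L=BOOO
Query: U face = RRWR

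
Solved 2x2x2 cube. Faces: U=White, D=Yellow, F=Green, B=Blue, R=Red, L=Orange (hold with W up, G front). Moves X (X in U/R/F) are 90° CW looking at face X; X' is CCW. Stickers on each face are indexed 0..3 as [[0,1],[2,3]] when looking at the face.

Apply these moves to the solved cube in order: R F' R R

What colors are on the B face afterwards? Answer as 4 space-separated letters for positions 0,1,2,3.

Answer: G B Y B

Derivation:
After move 1 (R): R=RRRR U=WGWG F=GYGY D=YBYB B=WBWB
After move 2 (F'): F=YYGG U=WGRR R=BRYR D=OOYB L=OGOW
After move 3 (R): R=YBRR U=WYRG F=YOGB D=OWYW B=RBGB
After move 4 (R): R=RYRB U=WORB F=YWGW D=OGYR B=GBYB
Query: B face = GBYB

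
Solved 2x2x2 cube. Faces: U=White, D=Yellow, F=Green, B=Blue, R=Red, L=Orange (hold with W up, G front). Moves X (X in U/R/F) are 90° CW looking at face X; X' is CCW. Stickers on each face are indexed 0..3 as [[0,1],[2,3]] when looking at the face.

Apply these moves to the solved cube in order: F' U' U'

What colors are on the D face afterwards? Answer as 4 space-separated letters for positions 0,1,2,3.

After move 1 (F'): F=GGGG U=WWRR R=YRYR D=OOYY L=OWOW
After move 2 (U'): U=WRWR F=OWGG R=GGYR B=YRBB L=BBOW
After move 3 (U'): U=RRWW F=BBGG R=OWYR B=GGBB L=YROW
Query: D face = OOYY

Answer: O O Y Y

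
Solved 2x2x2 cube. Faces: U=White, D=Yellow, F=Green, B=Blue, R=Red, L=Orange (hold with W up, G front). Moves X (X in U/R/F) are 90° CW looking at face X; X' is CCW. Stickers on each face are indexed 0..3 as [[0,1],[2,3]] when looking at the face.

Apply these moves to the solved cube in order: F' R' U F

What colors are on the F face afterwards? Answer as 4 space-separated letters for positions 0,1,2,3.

Answer: G R R R

Derivation:
After move 1 (F'): F=GGGG U=WWRR R=YRYR D=OOYY L=OWOW
After move 2 (R'): R=RRYY U=WBRB F=GWGR D=OGYG B=YBOB
After move 3 (U): U=RWBB F=RRGR R=YBYY B=OWOB L=GWOW
After move 4 (F): F=GRRR U=RWWW R=BBBY D=YYYG L=GOOG
Query: F face = GRRR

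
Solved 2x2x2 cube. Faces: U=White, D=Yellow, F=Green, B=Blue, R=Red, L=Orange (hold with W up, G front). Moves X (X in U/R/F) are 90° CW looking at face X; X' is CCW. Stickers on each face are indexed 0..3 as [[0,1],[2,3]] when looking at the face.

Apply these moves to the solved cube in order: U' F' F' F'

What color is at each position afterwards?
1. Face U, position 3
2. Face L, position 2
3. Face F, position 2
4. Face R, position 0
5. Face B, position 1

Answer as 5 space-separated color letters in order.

Answer: B O G W R

Derivation:
After move 1 (U'): U=WWWW F=OOGG R=GGRR B=RRBB L=BBOO
After move 2 (F'): F=OGOG U=WWGR R=YGYR D=BOYY L=BWOW
After move 3 (F'): F=GGOO U=WWYY R=OGBR D=WWYY L=BROG
After move 4 (F'): F=GOGO U=WWOB R=WGWR D=RGYY L=BYOY
Query 1: U[3] = B
Query 2: L[2] = O
Query 3: F[2] = G
Query 4: R[0] = W
Query 5: B[1] = R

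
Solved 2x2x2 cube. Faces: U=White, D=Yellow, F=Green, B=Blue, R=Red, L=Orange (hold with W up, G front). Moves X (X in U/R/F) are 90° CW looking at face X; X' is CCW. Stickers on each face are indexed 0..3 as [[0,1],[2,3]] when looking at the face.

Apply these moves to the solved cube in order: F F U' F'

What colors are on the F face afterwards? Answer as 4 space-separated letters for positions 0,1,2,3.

After move 1 (F): F=GGGG U=WWOO R=WRWR D=RRYY L=OYOY
After move 2 (F): F=GGGG U=WWYY R=OROR D=WWYY L=OROR
After move 3 (U'): U=WYWY F=ORGG R=GGOR B=ORBB L=BBOR
After move 4 (F'): F=RGOG U=WYGO R=WGWR D=BRYY L=BYOW
Query: F face = RGOG

Answer: R G O G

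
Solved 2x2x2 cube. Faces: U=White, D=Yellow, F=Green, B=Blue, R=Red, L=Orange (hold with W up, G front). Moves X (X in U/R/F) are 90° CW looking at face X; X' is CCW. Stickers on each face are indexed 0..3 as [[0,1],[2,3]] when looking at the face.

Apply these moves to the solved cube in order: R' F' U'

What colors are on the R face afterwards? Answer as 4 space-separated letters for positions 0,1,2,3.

After move 1 (R'): R=RRRR U=WBWB F=GWGW D=YGYG B=YBYB
After move 2 (F'): F=WWGG U=WBRR R=GRYR D=OOYG L=OBOW
After move 3 (U'): U=BRWR F=OBGG R=WWYR B=GRYB L=YBOW
Query: R face = WWYR

Answer: W W Y R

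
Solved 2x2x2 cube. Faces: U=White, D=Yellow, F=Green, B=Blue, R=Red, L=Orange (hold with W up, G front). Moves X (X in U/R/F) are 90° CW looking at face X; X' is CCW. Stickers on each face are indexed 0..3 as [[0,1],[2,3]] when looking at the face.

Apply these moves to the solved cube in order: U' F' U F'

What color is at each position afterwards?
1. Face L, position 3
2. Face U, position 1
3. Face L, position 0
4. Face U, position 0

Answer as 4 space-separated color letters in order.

Answer: R W O G

Derivation:
After move 1 (U'): U=WWWW F=OOGG R=GGRR B=RRBB L=BBOO
After move 2 (F'): F=OGOG U=WWGR R=YGYR D=BOYY L=BWOW
After move 3 (U): U=GWRW F=YGOG R=RRYR B=BWBB L=OGOW
After move 4 (F'): F=GGYO U=GWRY R=ORBR D=GWYY L=OWOR
Query 1: L[3] = R
Query 2: U[1] = W
Query 3: L[0] = O
Query 4: U[0] = G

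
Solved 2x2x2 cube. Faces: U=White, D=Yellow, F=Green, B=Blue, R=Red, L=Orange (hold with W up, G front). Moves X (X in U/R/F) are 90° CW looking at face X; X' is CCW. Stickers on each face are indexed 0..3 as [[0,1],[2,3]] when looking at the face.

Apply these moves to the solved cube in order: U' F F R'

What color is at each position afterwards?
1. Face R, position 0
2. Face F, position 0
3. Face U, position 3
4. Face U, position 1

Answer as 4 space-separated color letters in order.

After move 1 (U'): U=WWWW F=OOGG R=GGRR B=RRBB L=BBOO
After move 2 (F): F=GOGO U=WWOB R=WGWR D=RGYY L=BYOY
After move 3 (F): F=GGOO U=WWYY R=OGBR D=WWYY L=BROG
After move 4 (R'): R=GROB U=WBYR F=GWOY D=WGYO B=YRWB
Query 1: R[0] = G
Query 2: F[0] = G
Query 3: U[3] = R
Query 4: U[1] = B

Answer: G G R B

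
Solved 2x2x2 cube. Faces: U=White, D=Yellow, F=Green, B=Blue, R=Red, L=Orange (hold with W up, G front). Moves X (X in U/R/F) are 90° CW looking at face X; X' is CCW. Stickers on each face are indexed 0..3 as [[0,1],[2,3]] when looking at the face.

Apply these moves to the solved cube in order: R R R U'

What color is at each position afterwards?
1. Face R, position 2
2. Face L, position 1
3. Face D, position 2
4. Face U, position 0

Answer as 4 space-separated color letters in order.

Answer: R B Y B

Derivation:
After move 1 (R): R=RRRR U=WGWG F=GYGY D=YBYB B=WBWB
After move 2 (R): R=RRRR U=WYWY F=GBGB D=YWYW B=GBGB
After move 3 (R): R=RRRR U=WBWB F=GWGW D=YGYG B=YBYB
After move 4 (U'): U=BBWW F=OOGW R=GWRR B=RRYB L=YBOO
Query 1: R[2] = R
Query 2: L[1] = B
Query 3: D[2] = Y
Query 4: U[0] = B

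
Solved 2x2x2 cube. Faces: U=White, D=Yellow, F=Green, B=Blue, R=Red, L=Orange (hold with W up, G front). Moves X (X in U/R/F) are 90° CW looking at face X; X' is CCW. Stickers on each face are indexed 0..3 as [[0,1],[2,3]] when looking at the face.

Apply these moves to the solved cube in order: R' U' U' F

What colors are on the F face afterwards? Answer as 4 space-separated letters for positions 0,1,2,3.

After move 1 (R'): R=RRRR U=WBWB F=GWGW D=YGYG B=YBYB
After move 2 (U'): U=BBWW F=OOGW R=GWRR B=RRYB L=YBOO
After move 3 (U'): U=BWBW F=YBGW R=OORR B=GWYB L=RROO
After move 4 (F): F=GYWB U=BWOR R=BOWR D=ROYG L=RYOG
Query: F face = GYWB

Answer: G Y W B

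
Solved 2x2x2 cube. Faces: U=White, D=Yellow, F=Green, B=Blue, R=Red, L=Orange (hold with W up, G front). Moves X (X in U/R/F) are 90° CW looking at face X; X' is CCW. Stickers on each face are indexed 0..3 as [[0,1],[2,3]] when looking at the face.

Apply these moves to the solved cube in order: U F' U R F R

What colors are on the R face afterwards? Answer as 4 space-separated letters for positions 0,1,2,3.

Answer: G R O O

Derivation:
After move 1 (U): U=WWWW F=RRGG R=BBRR B=OOBB L=GGOO
After move 2 (F'): F=RGRG U=WWBR R=YBYR D=GOYY L=GWOW
After move 3 (U): U=BWRW F=YBRG R=OOYR B=GWBB L=RGOW
After move 4 (R): R=YORO U=BBRG F=YORY D=GBYG B=WWWB
After move 5 (F): F=RYYO U=BBWG R=ROGO D=RYYG L=RGOB
After move 6 (R): R=GROO U=BYWO F=RYYG D=RWYW B=GWBB
Query: R face = GROO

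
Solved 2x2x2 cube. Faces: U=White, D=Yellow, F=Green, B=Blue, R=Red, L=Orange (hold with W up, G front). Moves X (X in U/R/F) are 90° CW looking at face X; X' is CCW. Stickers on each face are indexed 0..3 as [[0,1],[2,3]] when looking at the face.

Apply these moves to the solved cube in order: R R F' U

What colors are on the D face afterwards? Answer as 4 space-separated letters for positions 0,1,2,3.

After move 1 (R): R=RRRR U=WGWG F=GYGY D=YBYB B=WBWB
After move 2 (R): R=RRRR U=WYWY F=GBGB D=YWYW B=GBGB
After move 3 (F'): F=BBGG U=WYRR R=WRYR D=OOYW L=OYOW
After move 4 (U): U=RWRY F=WRGG R=GBYR B=OYGB L=BBOW
Query: D face = OOYW

Answer: O O Y W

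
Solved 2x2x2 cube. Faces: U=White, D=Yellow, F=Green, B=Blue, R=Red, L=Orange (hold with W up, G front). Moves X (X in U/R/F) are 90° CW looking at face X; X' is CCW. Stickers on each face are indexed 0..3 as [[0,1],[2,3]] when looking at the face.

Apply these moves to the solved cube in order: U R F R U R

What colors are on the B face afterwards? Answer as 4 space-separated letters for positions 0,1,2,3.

After move 1 (U): U=WWWW F=RRGG R=BBRR B=OOBB L=GGOO
After move 2 (R): R=RBRB U=WRWG F=RYGY D=YBYO B=WOWB
After move 3 (F): F=GRYY U=WROG R=WBGB D=RRYO L=GYOB
After move 4 (R): R=GWBB U=WROY F=GRYO D=RWYW B=GORB
After move 5 (U): U=OWYR F=GWYO R=GOBB B=GYRB L=GROB
After move 6 (R): R=BGBO U=OWYO F=GWYW D=RRYG B=RYWB
Query: B face = RYWB

Answer: R Y W B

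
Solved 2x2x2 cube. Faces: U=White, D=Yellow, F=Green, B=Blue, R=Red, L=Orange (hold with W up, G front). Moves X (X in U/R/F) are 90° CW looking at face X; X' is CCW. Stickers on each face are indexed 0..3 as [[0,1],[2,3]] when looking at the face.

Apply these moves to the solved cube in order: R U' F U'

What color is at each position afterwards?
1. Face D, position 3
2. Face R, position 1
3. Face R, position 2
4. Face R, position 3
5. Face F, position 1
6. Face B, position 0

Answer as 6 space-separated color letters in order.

Answer: B O W R Y W

Derivation:
After move 1 (R): R=RRRR U=WGWG F=GYGY D=YBYB B=WBWB
After move 2 (U'): U=GGWW F=OOGY R=GYRR B=RRWB L=WBOO
After move 3 (F): F=GOYO U=GGOB R=WYWR D=RGYB L=WYOB
After move 4 (U'): U=GBGO F=WYYO R=GOWR B=WYWB L=RROB
Query 1: D[3] = B
Query 2: R[1] = O
Query 3: R[2] = W
Query 4: R[3] = R
Query 5: F[1] = Y
Query 6: B[0] = W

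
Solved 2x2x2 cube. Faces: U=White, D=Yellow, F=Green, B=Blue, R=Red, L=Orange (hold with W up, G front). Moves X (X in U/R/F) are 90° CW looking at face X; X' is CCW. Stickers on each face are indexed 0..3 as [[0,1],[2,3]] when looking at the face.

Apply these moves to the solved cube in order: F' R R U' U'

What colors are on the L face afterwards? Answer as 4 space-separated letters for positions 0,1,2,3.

Answer: R Y O W

Derivation:
After move 1 (F'): F=GGGG U=WWRR R=YRYR D=OOYY L=OWOW
After move 2 (R): R=YYRR U=WGRG F=GOGY D=OBYB B=RBWB
After move 3 (R): R=RYRY U=WORY F=GBGB D=OWYR B=GBGB
After move 4 (U'): U=OYWR F=OWGB R=GBRY B=RYGB L=GBOW
After move 5 (U'): U=YROW F=GBGB R=OWRY B=GBGB L=RYOW
Query: L face = RYOW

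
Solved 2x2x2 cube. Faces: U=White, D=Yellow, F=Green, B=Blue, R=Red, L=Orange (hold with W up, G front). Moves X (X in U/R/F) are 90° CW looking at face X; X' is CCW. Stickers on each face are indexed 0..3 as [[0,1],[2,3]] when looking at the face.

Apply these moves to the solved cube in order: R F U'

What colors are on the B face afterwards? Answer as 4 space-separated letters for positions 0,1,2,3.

Answer: W R W B

Derivation:
After move 1 (R): R=RRRR U=WGWG F=GYGY D=YBYB B=WBWB
After move 2 (F): F=GGYY U=WGOO R=WRGR D=RRYB L=OYOB
After move 3 (U'): U=GOWO F=OYYY R=GGGR B=WRWB L=WBOB
Query: B face = WRWB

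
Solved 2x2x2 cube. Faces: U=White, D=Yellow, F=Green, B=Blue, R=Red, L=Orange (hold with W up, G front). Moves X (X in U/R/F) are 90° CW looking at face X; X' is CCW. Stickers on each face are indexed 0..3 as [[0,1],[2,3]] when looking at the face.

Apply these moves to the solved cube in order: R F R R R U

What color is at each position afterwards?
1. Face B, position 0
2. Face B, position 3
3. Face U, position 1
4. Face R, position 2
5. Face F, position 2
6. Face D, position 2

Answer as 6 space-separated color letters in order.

Answer: O B W W Y Y

Derivation:
After move 1 (R): R=RRRR U=WGWG F=GYGY D=YBYB B=WBWB
After move 2 (F): F=GGYY U=WGOO R=WRGR D=RRYB L=OYOB
After move 3 (R): R=GWRR U=WGOY F=GRYB D=RWYW B=OBGB
After move 4 (R): R=RGRW U=WROB F=GWYW D=RGYO B=YBGB
After move 5 (R): R=RRWG U=WWOW F=GGYO D=RGYY B=BBRB
After move 6 (U): U=OWWW F=RRYO R=BBWG B=OYRB L=GGOB
Query 1: B[0] = O
Query 2: B[3] = B
Query 3: U[1] = W
Query 4: R[2] = W
Query 5: F[2] = Y
Query 6: D[2] = Y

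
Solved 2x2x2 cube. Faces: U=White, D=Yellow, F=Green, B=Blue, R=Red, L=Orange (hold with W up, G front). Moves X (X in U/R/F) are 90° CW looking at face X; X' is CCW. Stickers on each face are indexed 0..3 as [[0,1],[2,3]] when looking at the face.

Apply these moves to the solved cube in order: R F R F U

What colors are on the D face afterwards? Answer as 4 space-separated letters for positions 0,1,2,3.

Answer: R G Y W

Derivation:
After move 1 (R): R=RRRR U=WGWG F=GYGY D=YBYB B=WBWB
After move 2 (F): F=GGYY U=WGOO R=WRGR D=RRYB L=OYOB
After move 3 (R): R=GWRR U=WGOY F=GRYB D=RWYW B=OBGB
After move 4 (F): F=YGBR U=WGBY R=OWYR D=RGYW L=OROW
After move 5 (U): U=BWYG F=OWBR R=OBYR B=ORGB L=YGOW
Query: D face = RGYW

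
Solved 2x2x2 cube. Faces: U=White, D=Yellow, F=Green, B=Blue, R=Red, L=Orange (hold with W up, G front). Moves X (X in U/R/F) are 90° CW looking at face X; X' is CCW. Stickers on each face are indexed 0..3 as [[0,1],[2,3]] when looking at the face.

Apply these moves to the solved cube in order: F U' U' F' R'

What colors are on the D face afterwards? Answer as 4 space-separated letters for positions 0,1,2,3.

After move 1 (F): F=GGGG U=WWOO R=WRWR D=RRYY L=OYOY
After move 2 (U'): U=WOWO F=OYGG R=GGWR B=WRBB L=BBOY
After move 3 (U'): U=OOWW F=BBGG R=OYWR B=GGBB L=WROY
After move 4 (F'): F=BGBG U=OOOW R=RYRR D=RYYY L=WWOW
After move 5 (R'): R=YRRR U=OBOG F=BOBW D=RGYG B=YGYB
Query: D face = RGYG

Answer: R G Y G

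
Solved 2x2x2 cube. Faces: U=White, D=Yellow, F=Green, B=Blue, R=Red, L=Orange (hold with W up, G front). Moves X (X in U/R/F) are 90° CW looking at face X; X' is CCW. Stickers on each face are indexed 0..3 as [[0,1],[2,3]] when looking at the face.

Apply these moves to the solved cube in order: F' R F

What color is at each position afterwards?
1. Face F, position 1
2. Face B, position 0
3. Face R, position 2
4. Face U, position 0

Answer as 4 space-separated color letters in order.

After move 1 (F'): F=GGGG U=WWRR R=YRYR D=OOYY L=OWOW
After move 2 (R): R=YYRR U=WGRG F=GOGY D=OBYB B=RBWB
After move 3 (F): F=GGYO U=WGWW R=RYGR D=RYYB L=OOOB
Query 1: F[1] = G
Query 2: B[0] = R
Query 3: R[2] = G
Query 4: U[0] = W

Answer: G R G W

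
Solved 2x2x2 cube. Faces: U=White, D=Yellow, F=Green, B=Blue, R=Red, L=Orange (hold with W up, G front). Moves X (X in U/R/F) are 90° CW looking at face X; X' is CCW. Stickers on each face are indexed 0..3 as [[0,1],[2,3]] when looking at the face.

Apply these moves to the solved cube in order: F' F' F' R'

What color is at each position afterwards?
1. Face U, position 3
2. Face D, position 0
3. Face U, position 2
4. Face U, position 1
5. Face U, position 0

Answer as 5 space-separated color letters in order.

Answer: B R O B W

Derivation:
After move 1 (F'): F=GGGG U=WWRR R=YRYR D=OOYY L=OWOW
After move 2 (F'): F=GGGG U=WWYY R=OROR D=WWYY L=OROR
After move 3 (F'): F=GGGG U=WWOO R=WRWR D=RRYY L=OYOY
After move 4 (R'): R=RRWW U=WBOB F=GWGO D=RGYG B=YBRB
Query 1: U[3] = B
Query 2: D[0] = R
Query 3: U[2] = O
Query 4: U[1] = B
Query 5: U[0] = W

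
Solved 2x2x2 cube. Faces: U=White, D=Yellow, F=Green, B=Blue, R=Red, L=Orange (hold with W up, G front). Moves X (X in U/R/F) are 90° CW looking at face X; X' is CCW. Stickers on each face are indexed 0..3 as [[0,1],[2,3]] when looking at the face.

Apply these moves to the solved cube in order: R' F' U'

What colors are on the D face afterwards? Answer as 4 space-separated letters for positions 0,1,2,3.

After move 1 (R'): R=RRRR U=WBWB F=GWGW D=YGYG B=YBYB
After move 2 (F'): F=WWGG U=WBRR R=GRYR D=OOYG L=OBOW
After move 3 (U'): U=BRWR F=OBGG R=WWYR B=GRYB L=YBOW
Query: D face = OOYG

Answer: O O Y G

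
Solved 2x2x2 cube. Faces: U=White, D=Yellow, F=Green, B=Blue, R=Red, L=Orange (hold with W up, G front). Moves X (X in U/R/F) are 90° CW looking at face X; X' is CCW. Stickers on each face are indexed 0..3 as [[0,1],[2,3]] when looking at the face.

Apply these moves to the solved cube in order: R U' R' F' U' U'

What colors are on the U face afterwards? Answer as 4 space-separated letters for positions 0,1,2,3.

After move 1 (R): R=RRRR U=WGWG F=GYGY D=YBYB B=WBWB
After move 2 (U'): U=GGWW F=OOGY R=GYRR B=RRWB L=WBOO
After move 3 (R'): R=YRGR U=GWWR F=OGGW D=YOYY B=BRBB
After move 4 (F'): F=GWOG U=GWYG R=ORYR D=BOYY L=WROW
After move 5 (U'): U=WGGY F=WROG R=GWYR B=ORBB L=BROW
After move 6 (U'): U=GYWG F=BROG R=WRYR B=GWBB L=OROW
Query: U face = GYWG

Answer: G Y W G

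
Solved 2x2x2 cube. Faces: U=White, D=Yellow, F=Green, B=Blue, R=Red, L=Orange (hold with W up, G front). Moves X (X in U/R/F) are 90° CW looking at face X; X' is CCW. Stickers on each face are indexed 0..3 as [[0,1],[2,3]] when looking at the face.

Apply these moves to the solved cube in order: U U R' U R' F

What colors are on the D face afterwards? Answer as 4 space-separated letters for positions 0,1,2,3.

After move 1 (U): U=WWWW F=RRGG R=BBRR B=OOBB L=GGOO
After move 2 (U): U=WWWW F=BBGG R=OORR B=GGBB L=RROO
After move 3 (R'): R=OROR U=WBWG F=BWGW D=YBYG B=YGYB
After move 4 (U): U=WWGB F=ORGW R=YGOR B=RRYB L=BWOO
After move 5 (R'): R=GRYO U=WYGR F=OWGB D=YRYW B=GRBB
After move 6 (F): F=GOBW U=WYOW R=GRRO D=YGYW L=BYOR
Query: D face = YGYW

Answer: Y G Y W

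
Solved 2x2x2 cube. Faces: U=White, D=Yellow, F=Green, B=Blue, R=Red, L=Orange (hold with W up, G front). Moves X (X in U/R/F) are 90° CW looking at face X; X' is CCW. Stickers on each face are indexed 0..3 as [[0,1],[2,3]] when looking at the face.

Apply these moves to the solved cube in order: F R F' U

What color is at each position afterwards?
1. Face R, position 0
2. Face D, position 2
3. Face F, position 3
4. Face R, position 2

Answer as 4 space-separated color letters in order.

After move 1 (F): F=GGGG U=WWOO R=WRWR D=RRYY L=OYOY
After move 2 (R): R=WWRR U=WGOG F=GRGY D=RBYB B=OBWB
After move 3 (F'): F=RYGG U=WGWR R=BWRR D=YYYB L=OGOO
After move 4 (U): U=WWRG F=BWGG R=OBRR B=OGWB L=RYOO
Query 1: R[0] = O
Query 2: D[2] = Y
Query 3: F[3] = G
Query 4: R[2] = R

Answer: O Y G R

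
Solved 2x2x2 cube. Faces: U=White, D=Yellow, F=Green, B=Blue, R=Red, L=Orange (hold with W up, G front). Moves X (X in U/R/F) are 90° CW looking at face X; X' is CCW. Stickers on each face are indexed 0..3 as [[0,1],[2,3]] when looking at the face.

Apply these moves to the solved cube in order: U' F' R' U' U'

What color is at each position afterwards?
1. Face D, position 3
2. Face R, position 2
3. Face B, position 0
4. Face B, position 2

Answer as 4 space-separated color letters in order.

After move 1 (U'): U=WWWW F=OOGG R=GGRR B=RRBB L=BBOO
After move 2 (F'): F=OGOG U=WWGR R=YGYR D=BOYY L=BWOW
After move 3 (R'): R=GRYY U=WBGR F=OWOR D=BGYG B=YROB
After move 4 (U'): U=BRWG F=BWOR R=OWYY B=GROB L=YROW
After move 5 (U'): U=RGBW F=YROR R=BWYY B=OWOB L=GROW
Query 1: D[3] = G
Query 2: R[2] = Y
Query 3: B[0] = O
Query 4: B[2] = O

Answer: G Y O O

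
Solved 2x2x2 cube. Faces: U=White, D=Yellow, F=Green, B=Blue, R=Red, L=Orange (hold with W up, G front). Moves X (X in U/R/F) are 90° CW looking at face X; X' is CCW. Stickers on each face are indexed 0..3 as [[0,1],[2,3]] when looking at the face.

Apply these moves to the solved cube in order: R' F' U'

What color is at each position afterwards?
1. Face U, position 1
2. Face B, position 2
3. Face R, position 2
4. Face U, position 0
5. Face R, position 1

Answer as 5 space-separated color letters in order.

After move 1 (R'): R=RRRR U=WBWB F=GWGW D=YGYG B=YBYB
After move 2 (F'): F=WWGG U=WBRR R=GRYR D=OOYG L=OBOW
After move 3 (U'): U=BRWR F=OBGG R=WWYR B=GRYB L=YBOW
Query 1: U[1] = R
Query 2: B[2] = Y
Query 3: R[2] = Y
Query 4: U[0] = B
Query 5: R[1] = W

Answer: R Y Y B W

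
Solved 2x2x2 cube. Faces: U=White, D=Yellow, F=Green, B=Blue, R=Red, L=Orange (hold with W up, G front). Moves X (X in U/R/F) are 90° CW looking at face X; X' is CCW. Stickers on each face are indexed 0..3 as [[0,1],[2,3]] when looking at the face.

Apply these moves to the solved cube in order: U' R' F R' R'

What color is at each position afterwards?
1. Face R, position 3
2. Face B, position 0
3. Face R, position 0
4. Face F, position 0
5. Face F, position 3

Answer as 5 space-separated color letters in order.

After move 1 (U'): U=WWWW F=OOGG R=GGRR B=RRBB L=BBOO
After move 2 (R'): R=GRGR U=WBWR F=OWGW D=YOYG B=YRYB
After move 3 (F): F=GOWW U=WBOB R=WRRR D=GGYG L=BYOO
After move 4 (R'): R=RRWR U=WYOY F=GBWB D=GOYW B=GRGB
After move 5 (R'): R=RRRW U=WGOG F=GYWY D=GBYB B=WROB
Query 1: R[3] = W
Query 2: B[0] = W
Query 3: R[0] = R
Query 4: F[0] = G
Query 5: F[3] = Y

Answer: W W R G Y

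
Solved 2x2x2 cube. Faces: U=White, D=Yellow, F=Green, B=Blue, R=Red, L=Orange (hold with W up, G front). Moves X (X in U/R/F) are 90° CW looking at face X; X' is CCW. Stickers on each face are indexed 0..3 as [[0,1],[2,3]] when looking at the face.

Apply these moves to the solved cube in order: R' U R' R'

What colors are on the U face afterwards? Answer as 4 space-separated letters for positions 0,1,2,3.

After move 1 (R'): R=RRRR U=WBWB F=GWGW D=YGYG B=YBYB
After move 2 (U): U=WWBB F=RRGW R=YBRR B=OOYB L=GWOO
After move 3 (R'): R=BRYR U=WYBO F=RWGB D=YRYW B=GOGB
After move 4 (R'): R=RRBY U=WGBG F=RYGO D=YWYB B=WORB
Query: U face = WGBG

Answer: W G B G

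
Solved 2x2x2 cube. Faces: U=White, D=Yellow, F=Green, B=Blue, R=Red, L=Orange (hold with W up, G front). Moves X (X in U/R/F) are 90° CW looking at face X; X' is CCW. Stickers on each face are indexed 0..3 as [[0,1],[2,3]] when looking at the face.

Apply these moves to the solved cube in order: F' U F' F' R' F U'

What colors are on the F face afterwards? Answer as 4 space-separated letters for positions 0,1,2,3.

Answer: G W O W

Derivation:
After move 1 (F'): F=GGGG U=WWRR R=YRYR D=OOYY L=OWOW
After move 2 (U): U=RWRW F=YRGG R=BBYR B=OWBB L=GGOW
After move 3 (F'): F=RGYG U=RWBY R=OBOR D=GWYY L=GWOR
After move 4 (F'): F=GGRY U=RWOO R=WBGR D=WRYY L=GYOB
After move 5 (R'): R=BRWG U=RBOO F=GWRO D=WGYY B=YWRB
After move 6 (F): F=RGOW U=RBBY R=OROG D=WBYY L=GWOG
After move 7 (U'): U=BYRB F=GWOW R=RGOG B=ORRB L=YWOG
Query: F face = GWOW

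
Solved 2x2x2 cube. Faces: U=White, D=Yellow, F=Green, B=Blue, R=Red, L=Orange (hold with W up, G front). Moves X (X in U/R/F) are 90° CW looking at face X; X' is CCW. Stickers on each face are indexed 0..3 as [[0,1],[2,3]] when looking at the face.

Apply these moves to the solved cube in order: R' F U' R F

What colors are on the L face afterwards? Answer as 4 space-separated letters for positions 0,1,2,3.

After move 1 (R'): R=RRRR U=WBWB F=GWGW D=YGYG B=YBYB
After move 2 (F): F=GGWW U=WBOO R=WRBR D=RRYG L=OYOG
After move 3 (U'): U=BOWO F=OYWW R=GGBR B=WRYB L=YBOG
After move 4 (R): R=BGRG U=BYWW F=ORWG D=RYYW B=OROB
After move 5 (F): F=WOGR U=BYGB R=WGWG D=RBYW L=YROY
Query: L face = YROY

Answer: Y R O Y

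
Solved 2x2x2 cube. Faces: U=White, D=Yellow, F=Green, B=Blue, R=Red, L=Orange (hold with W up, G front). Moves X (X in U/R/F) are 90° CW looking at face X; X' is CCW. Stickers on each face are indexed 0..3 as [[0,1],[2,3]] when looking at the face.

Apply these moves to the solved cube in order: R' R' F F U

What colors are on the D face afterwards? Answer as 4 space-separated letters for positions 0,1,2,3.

After move 1 (R'): R=RRRR U=WBWB F=GWGW D=YGYG B=YBYB
After move 2 (R'): R=RRRR U=WYWY F=GBGB D=YWYW B=GBGB
After move 3 (F): F=GGBB U=WYOO R=WRYR D=RRYW L=OYOW
After move 4 (F): F=BGBG U=WYWY R=OROR D=YWYW L=OROR
After move 5 (U): U=WWYY F=ORBG R=GBOR B=ORGB L=BGOR
Query: D face = YWYW

Answer: Y W Y W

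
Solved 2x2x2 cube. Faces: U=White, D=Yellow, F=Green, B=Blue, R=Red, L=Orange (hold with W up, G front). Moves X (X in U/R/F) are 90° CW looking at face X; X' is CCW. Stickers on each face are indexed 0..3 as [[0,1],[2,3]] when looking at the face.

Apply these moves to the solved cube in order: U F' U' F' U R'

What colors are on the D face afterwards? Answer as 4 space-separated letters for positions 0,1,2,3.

After move 1 (U): U=WWWW F=RRGG R=BBRR B=OOBB L=GGOO
After move 2 (F'): F=RGRG U=WWBR R=YBYR D=GOYY L=GWOW
After move 3 (U'): U=WRWB F=GWRG R=RGYR B=YBBB L=OOOW
After move 4 (F'): F=WGGR U=WRRY R=OGGR D=OWYY L=OBOW
After move 5 (U): U=RWYR F=OGGR R=YBGR B=OBBB L=WGOW
After move 6 (R'): R=BRYG U=RBYO F=OWGR D=OGYR B=YBWB
Query: D face = OGYR

Answer: O G Y R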